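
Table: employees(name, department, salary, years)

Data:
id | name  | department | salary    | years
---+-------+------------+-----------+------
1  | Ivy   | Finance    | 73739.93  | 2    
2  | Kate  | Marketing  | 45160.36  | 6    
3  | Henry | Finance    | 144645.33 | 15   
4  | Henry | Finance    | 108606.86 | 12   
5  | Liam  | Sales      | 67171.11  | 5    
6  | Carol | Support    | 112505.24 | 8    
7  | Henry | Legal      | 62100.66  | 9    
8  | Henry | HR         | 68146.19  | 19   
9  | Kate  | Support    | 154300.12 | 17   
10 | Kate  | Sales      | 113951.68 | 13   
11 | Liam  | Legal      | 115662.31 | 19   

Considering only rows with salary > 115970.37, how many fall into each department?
SELECT department, COUNT(*)
FROM employees
WHERE salary > 115970.37
GROUP BY department

Note: WHERE filters rows before grouping.

Result:
  Finance: 1
  Support: 1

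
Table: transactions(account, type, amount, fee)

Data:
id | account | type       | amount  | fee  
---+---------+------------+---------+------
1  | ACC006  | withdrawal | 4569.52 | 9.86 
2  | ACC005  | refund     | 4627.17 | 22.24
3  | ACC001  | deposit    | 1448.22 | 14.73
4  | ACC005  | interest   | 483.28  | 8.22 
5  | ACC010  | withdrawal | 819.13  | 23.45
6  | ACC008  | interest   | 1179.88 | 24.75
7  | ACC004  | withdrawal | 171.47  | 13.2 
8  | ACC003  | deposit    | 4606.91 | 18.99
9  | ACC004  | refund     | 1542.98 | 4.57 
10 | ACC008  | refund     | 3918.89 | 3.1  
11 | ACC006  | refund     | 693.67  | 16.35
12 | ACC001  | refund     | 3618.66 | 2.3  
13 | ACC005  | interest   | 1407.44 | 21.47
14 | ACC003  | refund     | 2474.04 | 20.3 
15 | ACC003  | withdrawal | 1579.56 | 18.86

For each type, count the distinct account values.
SELECT type, COUNT(DISTINCT account)
FROM transactions
GROUP BY type

Result:
  deposit: 2 distinct
  interest: 2 distinct
  refund: 6 distinct
  withdrawal: 4 distinct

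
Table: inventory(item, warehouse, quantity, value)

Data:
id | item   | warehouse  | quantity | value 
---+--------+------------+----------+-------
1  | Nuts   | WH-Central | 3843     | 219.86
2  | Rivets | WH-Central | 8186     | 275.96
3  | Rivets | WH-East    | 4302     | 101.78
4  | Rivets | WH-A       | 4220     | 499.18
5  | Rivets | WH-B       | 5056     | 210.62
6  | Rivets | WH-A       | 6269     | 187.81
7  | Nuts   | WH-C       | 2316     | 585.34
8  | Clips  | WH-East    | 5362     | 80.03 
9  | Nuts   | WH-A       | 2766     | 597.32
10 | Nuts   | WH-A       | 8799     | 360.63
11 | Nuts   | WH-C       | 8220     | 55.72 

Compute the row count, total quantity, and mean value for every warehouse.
SELECT warehouse,
       COUNT(*) as cnt,
       SUM(quantity) as total_quantity,
       AVG(value) as avg_value
FROM inventory
GROUP BY warehouse

Result:
  WH-A: 4 records, 22054 total quantity, 411.24 avg value
  WH-B: 1 records, 5056 total quantity, 210.62 avg value
  WH-C: 2 records, 10536 total quantity, 320.53 avg value
  WH-Central: 2 records, 12029 total quantity, 247.91 avg value
  WH-East: 2 records, 9664 total quantity, 90.91 avg value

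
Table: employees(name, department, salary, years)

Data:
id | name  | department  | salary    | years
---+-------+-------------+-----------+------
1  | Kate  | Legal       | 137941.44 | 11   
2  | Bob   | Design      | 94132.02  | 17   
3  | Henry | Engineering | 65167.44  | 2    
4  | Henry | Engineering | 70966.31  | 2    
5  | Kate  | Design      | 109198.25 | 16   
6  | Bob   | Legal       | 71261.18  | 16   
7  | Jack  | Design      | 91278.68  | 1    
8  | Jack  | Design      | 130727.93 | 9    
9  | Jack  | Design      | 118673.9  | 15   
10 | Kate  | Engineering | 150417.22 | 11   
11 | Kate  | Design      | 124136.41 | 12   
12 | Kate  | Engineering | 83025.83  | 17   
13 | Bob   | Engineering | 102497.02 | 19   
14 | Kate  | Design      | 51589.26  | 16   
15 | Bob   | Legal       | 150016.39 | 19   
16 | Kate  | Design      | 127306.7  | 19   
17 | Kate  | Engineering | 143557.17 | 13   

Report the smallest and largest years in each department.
SELECT department, MIN(years), MAX(years)
FROM employees
GROUP BY department

Result:
  Design: min=1, max=19
  Engineering: min=2, max=19
  Legal: min=11, max=19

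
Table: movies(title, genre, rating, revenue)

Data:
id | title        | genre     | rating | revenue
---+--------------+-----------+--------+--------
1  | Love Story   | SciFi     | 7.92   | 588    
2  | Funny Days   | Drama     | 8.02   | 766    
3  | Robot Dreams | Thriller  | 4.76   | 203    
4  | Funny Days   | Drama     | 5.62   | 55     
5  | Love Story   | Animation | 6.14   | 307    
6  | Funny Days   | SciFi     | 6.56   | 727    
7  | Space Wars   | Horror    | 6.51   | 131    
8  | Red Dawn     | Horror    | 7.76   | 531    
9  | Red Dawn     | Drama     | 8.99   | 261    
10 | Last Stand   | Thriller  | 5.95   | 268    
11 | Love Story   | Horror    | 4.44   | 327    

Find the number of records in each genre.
SELECT genre, COUNT(*) as count
FROM movies
GROUP BY genre

Result:
  Animation: 1
  Drama: 3
  Horror: 3
  SciFi: 2
  Thriller: 2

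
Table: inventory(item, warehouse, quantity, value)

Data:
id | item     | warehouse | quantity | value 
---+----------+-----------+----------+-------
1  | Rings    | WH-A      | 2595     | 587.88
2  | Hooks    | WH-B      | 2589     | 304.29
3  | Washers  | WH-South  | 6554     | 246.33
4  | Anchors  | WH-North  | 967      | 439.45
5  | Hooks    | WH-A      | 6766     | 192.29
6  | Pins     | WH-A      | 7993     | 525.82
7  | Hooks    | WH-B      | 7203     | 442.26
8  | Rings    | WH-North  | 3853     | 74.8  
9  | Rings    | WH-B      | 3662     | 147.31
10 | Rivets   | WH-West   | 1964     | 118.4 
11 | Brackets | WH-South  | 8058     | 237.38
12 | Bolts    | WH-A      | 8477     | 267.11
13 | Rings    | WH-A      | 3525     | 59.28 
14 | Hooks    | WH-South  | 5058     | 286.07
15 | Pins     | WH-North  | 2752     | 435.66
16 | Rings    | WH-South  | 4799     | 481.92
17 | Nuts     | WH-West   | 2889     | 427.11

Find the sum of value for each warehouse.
SELECT warehouse, SUM(value) as result
FROM inventory
GROUP BY warehouse

Result:
  WH-A: 1632.38
  WH-B: 893.86
  WH-North: 949.91
  WH-South: 1251.70
  WH-West: 545.51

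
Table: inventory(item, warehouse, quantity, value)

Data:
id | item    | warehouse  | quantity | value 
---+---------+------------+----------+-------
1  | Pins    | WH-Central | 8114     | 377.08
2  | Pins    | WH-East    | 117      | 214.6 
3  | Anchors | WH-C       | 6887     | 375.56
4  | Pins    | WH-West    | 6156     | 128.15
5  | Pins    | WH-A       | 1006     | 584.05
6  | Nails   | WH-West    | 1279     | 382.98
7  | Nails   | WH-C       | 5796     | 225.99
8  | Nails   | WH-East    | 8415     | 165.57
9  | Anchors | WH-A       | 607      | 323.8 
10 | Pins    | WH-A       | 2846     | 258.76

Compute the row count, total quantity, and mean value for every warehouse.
SELECT warehouse,
       COUNT(*) as cnt,
       SUM(quantity) as total_quantity,
       AVG(value) as avg_value
FROM inventory
GROUP BY warehouse

Result:
  WH-A: 3 records, 4459 total quantity, 388.87 avg value
  WH-C: 2 records, 12683 total quantity, 300.78 avg value
  WH-Central: 1 records, 8114 total quantity, 377.08 avg value
  WH-East: 2 records, 8532 total quantity, 190.09 avg value
  WH-West: 2 records, 7435 total quantity, 255.57 avg value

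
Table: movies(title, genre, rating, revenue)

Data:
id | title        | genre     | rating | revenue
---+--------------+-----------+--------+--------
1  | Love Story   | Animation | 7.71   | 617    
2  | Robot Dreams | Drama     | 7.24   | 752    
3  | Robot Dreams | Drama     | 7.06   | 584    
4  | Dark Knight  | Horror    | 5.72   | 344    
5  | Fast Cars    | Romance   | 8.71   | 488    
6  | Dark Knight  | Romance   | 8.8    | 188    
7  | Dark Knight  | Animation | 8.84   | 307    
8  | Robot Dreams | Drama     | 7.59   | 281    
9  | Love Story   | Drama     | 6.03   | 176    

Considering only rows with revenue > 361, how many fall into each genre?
SELECT genre, COUNT(*)
FROM movies
WHERE revenue > 361
GROUP BY genre

Note: WHERE filters rows before grouping.

Result:
  Animation: 1
  Drama: 2
  Romance: 1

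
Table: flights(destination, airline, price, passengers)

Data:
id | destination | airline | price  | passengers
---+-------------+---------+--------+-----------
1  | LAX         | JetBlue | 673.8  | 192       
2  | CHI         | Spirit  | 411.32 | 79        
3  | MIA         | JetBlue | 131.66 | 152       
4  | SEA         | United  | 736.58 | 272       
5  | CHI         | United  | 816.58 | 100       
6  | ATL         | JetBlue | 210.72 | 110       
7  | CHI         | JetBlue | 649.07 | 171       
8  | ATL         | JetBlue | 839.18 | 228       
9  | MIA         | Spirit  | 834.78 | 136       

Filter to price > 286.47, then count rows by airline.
SELECT airline, COUNT(*)
FROM flights
WHERE price > 286.47
GROUP BY airline

Note: WHERE filters rows before grouping.

Result:
  JetBlue: 3
  Spirit: 2
  United: 2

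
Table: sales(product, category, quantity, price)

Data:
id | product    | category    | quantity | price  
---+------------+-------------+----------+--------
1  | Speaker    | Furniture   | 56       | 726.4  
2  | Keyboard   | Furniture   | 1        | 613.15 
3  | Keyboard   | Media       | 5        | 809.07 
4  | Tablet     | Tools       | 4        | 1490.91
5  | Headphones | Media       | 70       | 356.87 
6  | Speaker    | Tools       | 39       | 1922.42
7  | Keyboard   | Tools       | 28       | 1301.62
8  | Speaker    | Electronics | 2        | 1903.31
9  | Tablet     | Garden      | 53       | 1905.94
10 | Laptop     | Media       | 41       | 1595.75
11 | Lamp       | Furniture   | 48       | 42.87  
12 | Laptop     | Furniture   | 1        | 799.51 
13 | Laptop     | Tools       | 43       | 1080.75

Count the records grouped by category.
SELECT category, COUNT(*) as count
FROM sales
GROUP BY category

Result:
  Electronics: 1
  Furniture: 4
  Garden: 1
  Media: 3
  Tools: 4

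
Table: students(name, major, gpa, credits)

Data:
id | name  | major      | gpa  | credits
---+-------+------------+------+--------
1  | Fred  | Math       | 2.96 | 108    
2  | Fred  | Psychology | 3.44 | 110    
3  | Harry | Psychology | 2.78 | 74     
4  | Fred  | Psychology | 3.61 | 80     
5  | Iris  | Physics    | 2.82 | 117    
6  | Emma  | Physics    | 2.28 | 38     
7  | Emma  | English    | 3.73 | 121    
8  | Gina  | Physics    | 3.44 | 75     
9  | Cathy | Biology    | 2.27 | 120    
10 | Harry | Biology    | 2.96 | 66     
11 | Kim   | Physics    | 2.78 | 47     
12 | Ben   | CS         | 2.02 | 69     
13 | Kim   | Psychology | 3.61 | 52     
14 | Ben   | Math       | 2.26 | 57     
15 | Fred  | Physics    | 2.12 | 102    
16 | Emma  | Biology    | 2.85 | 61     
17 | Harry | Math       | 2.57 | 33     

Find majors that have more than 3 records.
SELECT major, COUNT(*) as cnt
FROM students
GROUP BY major
HAVING COUNT(*) > 3

Result:
  Physics: 5
  Psychology: 4

Note: HAVING filters groups after aggregation, WHERE filters rows before.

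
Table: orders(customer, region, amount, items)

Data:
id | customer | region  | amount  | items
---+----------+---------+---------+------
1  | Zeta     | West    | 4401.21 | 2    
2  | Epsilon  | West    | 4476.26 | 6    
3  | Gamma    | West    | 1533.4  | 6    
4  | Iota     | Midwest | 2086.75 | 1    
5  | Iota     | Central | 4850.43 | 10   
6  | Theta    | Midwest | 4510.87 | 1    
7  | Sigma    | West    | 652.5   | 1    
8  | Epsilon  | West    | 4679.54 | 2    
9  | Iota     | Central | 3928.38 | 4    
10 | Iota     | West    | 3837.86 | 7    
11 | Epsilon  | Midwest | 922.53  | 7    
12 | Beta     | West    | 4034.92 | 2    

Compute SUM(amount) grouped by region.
SELECT region, SUM(amount) as result
FROM orders
GROUP BY region

Result:
  Central: 8778.81
  Midwest: 7520.15
  West: 23615.69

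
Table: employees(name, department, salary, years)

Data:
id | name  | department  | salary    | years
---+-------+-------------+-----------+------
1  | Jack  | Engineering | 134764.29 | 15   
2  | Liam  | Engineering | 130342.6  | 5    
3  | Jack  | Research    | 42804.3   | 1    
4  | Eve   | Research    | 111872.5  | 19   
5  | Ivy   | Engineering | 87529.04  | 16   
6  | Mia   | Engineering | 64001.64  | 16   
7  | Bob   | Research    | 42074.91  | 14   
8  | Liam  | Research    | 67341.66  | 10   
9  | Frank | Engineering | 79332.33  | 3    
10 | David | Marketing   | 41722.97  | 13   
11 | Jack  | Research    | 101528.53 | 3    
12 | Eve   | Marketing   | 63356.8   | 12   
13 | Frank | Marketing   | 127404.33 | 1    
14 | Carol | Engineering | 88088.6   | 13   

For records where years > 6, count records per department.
SELECT department, COUNT(*)
FROM employees
WHERE years > 6
GROUP BY department

Note: WHERE filters rows before grouping.

Result:
  Engineering: 4
  Marketing: 2
  Research: 3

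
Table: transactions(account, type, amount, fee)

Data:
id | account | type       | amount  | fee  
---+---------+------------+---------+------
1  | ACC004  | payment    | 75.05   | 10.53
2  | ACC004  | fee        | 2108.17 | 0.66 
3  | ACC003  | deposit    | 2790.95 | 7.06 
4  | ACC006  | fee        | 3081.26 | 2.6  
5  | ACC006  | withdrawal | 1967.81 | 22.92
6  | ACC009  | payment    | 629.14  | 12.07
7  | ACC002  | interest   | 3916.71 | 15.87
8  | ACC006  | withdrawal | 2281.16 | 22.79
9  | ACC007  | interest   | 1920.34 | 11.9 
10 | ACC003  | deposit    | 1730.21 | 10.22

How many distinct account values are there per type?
SELECT type, COUNT(DISTINCT account)
FROM transactions
GROUP BY type

Result:
  deposit: 1 distinct
  fee: 2 distinct
  interest: 2 distinct
  payment: 2 distinct
  withdrawal: 1 distinct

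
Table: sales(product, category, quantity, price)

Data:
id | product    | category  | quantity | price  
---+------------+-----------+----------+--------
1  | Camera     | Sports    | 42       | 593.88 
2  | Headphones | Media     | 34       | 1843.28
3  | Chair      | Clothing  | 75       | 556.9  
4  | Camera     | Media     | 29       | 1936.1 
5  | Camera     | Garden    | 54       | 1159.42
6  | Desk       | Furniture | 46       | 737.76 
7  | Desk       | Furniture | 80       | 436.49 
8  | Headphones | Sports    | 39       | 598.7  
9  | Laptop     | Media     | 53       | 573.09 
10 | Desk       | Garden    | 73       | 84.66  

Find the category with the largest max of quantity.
SELECT category, MAX(quantity) as val
FROM sales
GROUP BY category
ORDER BY val DESC
LIMIT 1

Result: Furniture with max(quantity) = 80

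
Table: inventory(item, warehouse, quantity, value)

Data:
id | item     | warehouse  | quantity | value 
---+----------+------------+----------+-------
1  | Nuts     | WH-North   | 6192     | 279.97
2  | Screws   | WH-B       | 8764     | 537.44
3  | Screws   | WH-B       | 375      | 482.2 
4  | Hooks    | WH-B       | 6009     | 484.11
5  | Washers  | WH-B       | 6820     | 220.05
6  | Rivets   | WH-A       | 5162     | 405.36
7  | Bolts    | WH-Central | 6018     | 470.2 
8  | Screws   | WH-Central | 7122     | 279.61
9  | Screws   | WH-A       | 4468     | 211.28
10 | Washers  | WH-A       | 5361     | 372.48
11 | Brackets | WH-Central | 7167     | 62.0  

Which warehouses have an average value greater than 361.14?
SELECT warehouse, AVG(value)
FROM inventory
GROUP BY warehouse
HAVING AVG(value) > 361.14

Result:
  WH-B: avg=430.95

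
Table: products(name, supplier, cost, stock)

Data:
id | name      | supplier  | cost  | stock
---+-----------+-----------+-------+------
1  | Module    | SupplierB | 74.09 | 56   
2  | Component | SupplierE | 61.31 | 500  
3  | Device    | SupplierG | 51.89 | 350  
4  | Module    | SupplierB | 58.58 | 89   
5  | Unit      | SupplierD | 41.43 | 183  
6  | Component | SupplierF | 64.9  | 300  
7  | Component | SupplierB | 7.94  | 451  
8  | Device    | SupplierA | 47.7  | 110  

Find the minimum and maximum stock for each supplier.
SELECT supplier, MIN(stock), MAX(stock)
FROM products
GROUP BY supplier

Result:
  SupplierA: min=110, max=110
  SupplierB: min=56, max=451
  SupplierD: min=183, max=183
  SupplierE: min=500, max=500
  SupplierF: min=300, max=300
  SupplierG: min=350, max=350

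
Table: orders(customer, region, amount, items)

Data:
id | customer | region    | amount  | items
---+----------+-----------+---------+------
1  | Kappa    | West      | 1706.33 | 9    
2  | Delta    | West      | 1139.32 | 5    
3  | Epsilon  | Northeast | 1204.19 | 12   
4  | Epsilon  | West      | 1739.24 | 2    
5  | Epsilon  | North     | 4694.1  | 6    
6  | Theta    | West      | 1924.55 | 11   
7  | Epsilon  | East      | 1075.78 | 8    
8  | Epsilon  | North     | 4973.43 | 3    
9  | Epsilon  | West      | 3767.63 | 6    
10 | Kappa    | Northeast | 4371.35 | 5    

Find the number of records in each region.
SELECT region, COUNT(*) as count
FROM orders
GROUP BY region

Result:
  East: 1
  North: 2
  Northeast: 2
  West: 5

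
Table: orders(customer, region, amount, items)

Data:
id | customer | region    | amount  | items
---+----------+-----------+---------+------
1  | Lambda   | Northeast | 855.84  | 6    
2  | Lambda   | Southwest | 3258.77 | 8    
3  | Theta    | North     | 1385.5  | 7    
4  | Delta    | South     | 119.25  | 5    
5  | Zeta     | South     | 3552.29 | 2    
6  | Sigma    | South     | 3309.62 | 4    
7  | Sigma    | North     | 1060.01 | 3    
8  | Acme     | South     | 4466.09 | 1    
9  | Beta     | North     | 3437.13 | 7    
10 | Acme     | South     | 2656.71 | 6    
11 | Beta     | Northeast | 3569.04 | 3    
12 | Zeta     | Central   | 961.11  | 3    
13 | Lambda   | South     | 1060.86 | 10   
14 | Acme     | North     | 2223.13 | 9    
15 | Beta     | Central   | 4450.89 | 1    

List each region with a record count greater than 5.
SELECT region, COUNT(*) as cnt
FROM orders
GROUP BY region
HAVING COUNT(*) > 5

Result:
  South: 6

Note: HAVING filters groups after aggregation, WHERE filters rows before.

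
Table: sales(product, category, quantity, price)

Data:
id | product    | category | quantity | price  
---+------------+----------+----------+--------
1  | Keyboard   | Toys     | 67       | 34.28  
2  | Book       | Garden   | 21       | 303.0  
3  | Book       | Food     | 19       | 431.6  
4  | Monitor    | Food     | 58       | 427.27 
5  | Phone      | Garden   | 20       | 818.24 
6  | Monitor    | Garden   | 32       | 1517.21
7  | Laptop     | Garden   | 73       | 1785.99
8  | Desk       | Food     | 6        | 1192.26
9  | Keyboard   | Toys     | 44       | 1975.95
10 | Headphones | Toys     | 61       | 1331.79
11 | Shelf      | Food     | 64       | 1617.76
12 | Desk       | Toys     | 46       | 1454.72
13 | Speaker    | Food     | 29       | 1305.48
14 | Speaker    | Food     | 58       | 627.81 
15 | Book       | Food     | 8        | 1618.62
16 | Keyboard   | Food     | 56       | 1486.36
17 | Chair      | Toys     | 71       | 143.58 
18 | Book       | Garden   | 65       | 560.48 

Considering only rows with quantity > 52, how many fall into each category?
SELECT category, COUNT(*)
FROM sales
WHERE quantity > 52
GROUP BY category

Note: WHERE filters rows before grouping.

Result:
  Food: 4
  Garden: 2
  Toys: 3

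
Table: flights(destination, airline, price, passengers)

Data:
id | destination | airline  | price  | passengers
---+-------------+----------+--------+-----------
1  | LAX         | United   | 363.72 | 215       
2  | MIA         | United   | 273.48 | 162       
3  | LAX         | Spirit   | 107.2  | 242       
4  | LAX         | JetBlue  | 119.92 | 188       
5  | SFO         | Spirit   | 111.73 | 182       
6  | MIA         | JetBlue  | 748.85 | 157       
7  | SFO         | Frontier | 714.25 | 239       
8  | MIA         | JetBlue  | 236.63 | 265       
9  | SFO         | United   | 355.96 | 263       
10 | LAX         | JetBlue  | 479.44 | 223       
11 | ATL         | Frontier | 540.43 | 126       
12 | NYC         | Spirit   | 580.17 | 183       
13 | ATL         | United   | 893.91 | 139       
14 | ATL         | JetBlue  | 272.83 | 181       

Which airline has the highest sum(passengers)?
SELECT airline, SUM(passengers) as val
FROM flights
GROUP BY airline
ORDER BY val DESC
LIMIT 1

Result: JetBlue with sum(passengers) = 1014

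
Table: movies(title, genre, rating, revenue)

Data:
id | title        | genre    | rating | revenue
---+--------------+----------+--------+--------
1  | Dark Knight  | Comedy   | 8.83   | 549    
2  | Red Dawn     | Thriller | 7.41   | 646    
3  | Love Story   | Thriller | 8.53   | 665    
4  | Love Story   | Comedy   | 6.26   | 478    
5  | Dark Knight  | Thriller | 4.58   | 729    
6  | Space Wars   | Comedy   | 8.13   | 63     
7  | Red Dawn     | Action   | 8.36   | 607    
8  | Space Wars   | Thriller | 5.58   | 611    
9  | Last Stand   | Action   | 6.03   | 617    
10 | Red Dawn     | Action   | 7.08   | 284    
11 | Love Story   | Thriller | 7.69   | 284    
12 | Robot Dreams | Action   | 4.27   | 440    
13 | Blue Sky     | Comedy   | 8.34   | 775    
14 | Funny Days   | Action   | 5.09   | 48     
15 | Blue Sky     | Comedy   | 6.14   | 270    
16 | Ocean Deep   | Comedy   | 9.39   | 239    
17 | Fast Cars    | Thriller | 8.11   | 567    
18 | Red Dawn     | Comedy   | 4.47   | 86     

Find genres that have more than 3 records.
SELECT genre, COUNT(*) as cnt
FROM movies
GROUP BY genre
HAVING COUNT(*) > 3

Result:
  Action: 5
  Comedy: 7
  Thriller: 6

Note: HAVING filters groups after aggregation, WHERE filters rows before.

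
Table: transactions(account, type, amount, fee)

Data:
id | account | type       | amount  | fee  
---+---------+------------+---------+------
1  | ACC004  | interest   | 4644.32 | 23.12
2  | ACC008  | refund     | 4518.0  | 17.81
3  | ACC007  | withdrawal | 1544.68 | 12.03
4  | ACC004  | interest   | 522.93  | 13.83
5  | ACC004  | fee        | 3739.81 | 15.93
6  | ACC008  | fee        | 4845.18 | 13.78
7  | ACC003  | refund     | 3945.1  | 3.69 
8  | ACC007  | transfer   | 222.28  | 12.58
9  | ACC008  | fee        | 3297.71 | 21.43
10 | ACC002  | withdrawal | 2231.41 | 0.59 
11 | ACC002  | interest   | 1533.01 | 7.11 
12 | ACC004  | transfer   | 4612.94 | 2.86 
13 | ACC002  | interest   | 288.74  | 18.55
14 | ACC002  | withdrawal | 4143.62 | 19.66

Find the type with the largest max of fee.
SELECT type, MAX(fee) as val
FROM transactions
GROUP BY type
ORDER BY val DESC
LIMIT 1

Result: interest with max(fee) = 23.12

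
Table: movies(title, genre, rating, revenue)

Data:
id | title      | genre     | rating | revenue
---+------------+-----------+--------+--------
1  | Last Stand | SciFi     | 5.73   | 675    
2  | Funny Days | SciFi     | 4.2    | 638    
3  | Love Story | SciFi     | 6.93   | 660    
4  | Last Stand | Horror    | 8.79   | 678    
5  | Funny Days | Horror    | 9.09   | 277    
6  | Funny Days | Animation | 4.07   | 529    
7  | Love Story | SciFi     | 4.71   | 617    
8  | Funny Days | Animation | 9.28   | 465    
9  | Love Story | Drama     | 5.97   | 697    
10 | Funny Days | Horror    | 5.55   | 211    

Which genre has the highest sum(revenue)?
SELECT genre, SUM(revenue) as val
FROM movies
GROUP BY genre
ORDER BY val DESC
LIMIT 1

Result: SciFi with sum(revenue) = 2590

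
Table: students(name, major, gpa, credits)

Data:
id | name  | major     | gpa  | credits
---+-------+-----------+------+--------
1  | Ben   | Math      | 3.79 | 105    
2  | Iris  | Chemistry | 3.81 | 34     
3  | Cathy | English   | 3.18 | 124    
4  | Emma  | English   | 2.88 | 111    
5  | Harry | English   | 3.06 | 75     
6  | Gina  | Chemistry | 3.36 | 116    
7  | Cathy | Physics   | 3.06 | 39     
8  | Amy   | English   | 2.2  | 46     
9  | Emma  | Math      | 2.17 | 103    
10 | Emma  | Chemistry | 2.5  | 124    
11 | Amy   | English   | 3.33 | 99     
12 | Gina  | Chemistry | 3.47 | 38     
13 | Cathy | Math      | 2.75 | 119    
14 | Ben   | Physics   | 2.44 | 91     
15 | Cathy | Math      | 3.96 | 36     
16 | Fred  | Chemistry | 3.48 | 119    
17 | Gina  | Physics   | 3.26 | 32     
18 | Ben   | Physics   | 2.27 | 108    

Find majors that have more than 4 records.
SELECT major, COUNT(*) as cnt
FROM students
GROUP BY major
HAVING COUNT(*) > 4

Result:
  Chemistry: 5
  English: 5

Note: HAVING filters groups after aggregation, WHERE filters rows before.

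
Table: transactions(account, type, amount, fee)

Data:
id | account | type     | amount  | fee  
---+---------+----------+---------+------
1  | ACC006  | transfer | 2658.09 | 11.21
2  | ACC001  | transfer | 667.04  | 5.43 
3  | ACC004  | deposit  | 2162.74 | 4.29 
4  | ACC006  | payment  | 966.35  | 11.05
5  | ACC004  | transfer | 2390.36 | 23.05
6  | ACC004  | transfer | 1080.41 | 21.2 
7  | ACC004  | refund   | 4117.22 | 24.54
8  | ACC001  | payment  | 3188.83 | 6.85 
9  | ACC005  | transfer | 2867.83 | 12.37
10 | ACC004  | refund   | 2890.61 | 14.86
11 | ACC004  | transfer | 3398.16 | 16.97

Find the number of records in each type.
SELECT type, COUNT(*) as count
FROM transactions
GROUP BY type

Result:
  deposit: 1
  payment: 2
  refund: 2
  transfer: 6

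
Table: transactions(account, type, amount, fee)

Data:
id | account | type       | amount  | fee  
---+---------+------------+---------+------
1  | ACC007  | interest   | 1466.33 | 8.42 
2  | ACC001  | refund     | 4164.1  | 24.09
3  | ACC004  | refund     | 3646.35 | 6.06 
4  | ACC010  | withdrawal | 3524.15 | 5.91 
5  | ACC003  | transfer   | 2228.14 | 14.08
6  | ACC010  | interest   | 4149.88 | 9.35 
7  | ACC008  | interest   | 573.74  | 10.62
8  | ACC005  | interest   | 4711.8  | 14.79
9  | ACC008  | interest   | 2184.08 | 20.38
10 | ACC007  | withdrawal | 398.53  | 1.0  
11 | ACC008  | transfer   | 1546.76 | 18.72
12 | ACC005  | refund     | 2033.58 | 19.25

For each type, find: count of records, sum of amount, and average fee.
SELECT type,
       COUNT(*) as cnt,
       SUM(amount) as total_amount,
       AVG(fee) as avg_fee
FROM transactions
GROUP BY type

Result:
  interest: 5 records, 13085.83 total amount, 12.71 avg fee
  refund: 3 records, 9844.03 total amount, 16.47 avg fee
  transfer: 2 records, 3774.90 total amount, 16.40 avg fee
  withdrawal: 2 records, 3922.68 total amount, 3.46 avg fee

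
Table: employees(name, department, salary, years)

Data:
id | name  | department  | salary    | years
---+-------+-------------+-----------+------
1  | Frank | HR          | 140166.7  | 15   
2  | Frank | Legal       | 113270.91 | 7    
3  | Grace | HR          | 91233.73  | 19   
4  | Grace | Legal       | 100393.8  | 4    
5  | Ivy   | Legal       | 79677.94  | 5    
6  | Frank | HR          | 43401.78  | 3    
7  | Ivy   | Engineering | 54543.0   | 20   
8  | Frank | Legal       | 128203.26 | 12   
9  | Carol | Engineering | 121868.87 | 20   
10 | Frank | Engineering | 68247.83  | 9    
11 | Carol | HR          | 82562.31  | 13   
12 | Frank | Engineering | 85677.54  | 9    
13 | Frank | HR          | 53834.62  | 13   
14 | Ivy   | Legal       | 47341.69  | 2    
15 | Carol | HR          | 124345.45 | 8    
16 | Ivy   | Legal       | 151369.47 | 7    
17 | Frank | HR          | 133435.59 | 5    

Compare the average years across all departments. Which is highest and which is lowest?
SELECT department, AVG(years)
FROM employees
GROUP BY department
ORDER BY AVG(years)

All groups:
  Legal: 6.17
  HR: 10.86
  Engineering: 14.50

Highest: Engineering (14.50)
Lowest: Legal (6.17)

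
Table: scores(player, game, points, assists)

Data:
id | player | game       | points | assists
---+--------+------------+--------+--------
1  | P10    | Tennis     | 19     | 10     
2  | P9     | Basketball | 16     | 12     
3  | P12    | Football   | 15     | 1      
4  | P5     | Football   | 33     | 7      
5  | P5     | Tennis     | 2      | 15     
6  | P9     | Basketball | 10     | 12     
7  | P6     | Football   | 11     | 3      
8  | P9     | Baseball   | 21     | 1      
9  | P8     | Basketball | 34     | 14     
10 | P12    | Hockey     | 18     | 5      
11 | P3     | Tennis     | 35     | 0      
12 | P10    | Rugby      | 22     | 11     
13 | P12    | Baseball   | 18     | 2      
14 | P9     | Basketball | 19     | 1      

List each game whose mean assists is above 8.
SELECT game, AVG(assists)
FROM scores
GROUP BY game
HAVING AVG(assists) > 8

Result:
  Basketball: avg=9.75
  Rugby: avg=11.00
  Tennis: avg=8.33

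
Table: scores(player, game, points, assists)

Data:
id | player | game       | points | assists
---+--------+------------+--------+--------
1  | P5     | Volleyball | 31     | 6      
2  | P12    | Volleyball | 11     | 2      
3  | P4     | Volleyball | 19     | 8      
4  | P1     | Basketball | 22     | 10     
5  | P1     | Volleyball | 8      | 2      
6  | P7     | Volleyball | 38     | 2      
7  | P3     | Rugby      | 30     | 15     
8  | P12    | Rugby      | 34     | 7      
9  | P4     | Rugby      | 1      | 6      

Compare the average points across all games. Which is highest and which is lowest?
SELECT game, AVG(points)
FROM scores
GROUP BY game
ORDER BY AVG(points)

All groups:
  Volleyball: 21.40
  Rugby: 21.67
  Basketball: 22.00

Highest: Basketball (22.00)
Lowest: Volleyball (21.40)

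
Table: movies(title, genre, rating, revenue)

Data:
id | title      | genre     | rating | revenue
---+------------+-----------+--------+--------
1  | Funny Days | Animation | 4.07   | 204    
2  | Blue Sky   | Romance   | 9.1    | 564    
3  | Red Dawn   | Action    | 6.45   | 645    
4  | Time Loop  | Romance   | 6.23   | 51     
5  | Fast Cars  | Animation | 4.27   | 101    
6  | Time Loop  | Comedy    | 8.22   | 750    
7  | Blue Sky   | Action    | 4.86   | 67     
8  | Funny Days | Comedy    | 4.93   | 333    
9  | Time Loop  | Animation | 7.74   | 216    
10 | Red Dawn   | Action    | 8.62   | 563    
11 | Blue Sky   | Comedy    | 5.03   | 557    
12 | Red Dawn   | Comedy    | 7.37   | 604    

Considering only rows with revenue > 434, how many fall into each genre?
SELECT genre, COUNT(*)
FROM movies
WHERE revenue > 434
GROUP BY genre

Note: WHERE filters rows before grouping.

Result:
  Action: 2
  Comedy: 3
  Romance: 1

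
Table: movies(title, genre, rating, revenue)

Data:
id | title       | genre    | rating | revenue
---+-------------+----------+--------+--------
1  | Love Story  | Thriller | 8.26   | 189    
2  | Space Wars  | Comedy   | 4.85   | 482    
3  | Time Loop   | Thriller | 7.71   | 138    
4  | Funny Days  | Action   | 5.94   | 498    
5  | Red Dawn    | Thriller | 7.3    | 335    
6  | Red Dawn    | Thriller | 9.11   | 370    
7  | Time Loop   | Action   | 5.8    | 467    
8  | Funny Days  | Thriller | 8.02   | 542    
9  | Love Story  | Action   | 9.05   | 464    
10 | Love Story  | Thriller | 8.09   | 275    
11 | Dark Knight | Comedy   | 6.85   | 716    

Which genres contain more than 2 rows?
SELECT genre, COUNT(*) as cnt
FROM movies
GROUP BY genre
HAVING COUNT(*) > 2

Result:
  Action: 3
  Thriller: 6

Note: HAVING filters groups after aggregation, WHERE filters rows before.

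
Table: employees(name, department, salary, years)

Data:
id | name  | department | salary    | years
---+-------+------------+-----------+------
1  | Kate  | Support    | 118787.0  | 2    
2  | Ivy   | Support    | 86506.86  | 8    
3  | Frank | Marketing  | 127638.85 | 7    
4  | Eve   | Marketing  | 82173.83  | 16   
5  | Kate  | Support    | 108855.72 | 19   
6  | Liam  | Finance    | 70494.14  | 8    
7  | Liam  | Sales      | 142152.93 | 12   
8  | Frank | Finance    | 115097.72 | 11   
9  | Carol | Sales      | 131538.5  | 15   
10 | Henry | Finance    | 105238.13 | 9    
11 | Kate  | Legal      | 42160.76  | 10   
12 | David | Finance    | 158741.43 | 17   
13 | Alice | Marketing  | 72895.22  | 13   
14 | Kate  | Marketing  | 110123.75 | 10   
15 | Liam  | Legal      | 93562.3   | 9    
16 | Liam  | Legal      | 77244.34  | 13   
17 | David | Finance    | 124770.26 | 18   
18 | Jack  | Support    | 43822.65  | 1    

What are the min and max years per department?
SELECT department, MIN(years), MAX(years)
FROM employees
GROUP BY department

Result:
  Finance: min=8, max=18
  Legal: min=9, max=13
  Marketing: min=7, max=16
  Sales: min=12, max=15
  Support: min=1, max=19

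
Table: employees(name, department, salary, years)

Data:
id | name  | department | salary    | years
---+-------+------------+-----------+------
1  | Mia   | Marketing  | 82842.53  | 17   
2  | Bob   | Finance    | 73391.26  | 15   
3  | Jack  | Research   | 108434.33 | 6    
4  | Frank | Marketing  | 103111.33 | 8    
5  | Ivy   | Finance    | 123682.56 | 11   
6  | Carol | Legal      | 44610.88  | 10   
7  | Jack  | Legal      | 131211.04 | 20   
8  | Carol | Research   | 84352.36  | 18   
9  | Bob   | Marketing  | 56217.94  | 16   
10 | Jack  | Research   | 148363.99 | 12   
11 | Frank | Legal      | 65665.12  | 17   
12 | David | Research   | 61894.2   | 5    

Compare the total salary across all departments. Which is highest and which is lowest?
SELECT department, SUM(salary)
FROM employees
GROUP BY department
ORDER BY SUM(salary)

All groups:
  Finance: 197073.82
  Legal: 241487.04
  Marketing: 242171.80
  Research: 403044.88

Highest: Research (403044.88)
Lowest: Finance (197073.82)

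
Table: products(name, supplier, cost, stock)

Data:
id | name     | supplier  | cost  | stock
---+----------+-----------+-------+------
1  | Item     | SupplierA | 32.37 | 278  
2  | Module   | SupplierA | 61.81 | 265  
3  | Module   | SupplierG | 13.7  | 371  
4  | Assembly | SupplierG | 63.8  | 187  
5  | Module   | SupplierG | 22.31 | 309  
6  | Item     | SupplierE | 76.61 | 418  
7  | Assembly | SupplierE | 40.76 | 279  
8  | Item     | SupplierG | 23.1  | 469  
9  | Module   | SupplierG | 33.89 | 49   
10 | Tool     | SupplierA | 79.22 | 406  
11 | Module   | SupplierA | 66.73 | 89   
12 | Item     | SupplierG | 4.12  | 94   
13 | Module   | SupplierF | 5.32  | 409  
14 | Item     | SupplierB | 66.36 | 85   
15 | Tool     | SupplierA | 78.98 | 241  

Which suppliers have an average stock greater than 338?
SELECT supplier, AVG(stock)
FROM products
GROUP BY supplier
HAVING AVG(stock) > 338

Result:
  SupplierE: avg=348.50
  SupplierF: avg=409.00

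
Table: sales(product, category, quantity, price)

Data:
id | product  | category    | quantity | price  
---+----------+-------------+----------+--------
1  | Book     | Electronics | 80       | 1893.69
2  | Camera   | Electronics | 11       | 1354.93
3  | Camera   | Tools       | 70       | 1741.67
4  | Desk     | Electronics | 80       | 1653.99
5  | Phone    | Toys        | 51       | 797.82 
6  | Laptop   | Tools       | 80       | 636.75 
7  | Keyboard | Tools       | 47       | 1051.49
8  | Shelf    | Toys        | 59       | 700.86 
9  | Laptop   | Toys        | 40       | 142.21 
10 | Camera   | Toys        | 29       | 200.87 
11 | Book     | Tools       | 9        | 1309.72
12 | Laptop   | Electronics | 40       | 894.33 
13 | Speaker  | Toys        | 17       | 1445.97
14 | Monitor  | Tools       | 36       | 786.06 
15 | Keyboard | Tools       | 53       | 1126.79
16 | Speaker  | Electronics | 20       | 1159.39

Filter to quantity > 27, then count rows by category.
SELECT category, COUNT(*)
FROM sales
WHERE quantity > 27
GROUP BY category

Note: WHERE filters rows before grouping.

Result:
  Electronics: 3
  Tools: 5
  Toys: 4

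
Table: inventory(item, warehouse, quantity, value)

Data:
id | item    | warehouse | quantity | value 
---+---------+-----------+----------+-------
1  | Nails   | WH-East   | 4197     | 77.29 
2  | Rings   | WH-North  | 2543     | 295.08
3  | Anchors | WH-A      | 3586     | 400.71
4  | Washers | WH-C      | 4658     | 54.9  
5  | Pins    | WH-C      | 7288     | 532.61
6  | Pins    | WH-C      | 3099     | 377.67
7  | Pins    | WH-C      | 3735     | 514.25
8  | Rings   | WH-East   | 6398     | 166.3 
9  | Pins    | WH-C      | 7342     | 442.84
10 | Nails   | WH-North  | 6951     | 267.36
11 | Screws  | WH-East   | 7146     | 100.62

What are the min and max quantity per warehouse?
SELECT warehouse, MIN(quantity), MAX(quantity)
FROM inventory
GROUP BY warehouse

Result:
  WH-A: min=3586, max=3586
  WH-C: min=3099, max=7342
  WH-East: min=4197, max=7146
  WH-North: min=2543, max=6951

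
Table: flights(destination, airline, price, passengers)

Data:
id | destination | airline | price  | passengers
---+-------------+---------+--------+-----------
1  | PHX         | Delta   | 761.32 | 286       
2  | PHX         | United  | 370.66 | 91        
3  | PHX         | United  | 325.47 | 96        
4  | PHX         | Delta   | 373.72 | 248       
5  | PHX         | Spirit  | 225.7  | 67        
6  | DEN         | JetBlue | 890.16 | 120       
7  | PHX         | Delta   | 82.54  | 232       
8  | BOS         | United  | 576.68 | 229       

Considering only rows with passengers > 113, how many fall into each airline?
SELECT airline, COUNT(*)
FROM flights
WHERE passengers > 113
GROUP BY airline

Note: WHERE filters rows before grouping.

Result:
  Delta: 3
  JetBlue: 1
  United: 1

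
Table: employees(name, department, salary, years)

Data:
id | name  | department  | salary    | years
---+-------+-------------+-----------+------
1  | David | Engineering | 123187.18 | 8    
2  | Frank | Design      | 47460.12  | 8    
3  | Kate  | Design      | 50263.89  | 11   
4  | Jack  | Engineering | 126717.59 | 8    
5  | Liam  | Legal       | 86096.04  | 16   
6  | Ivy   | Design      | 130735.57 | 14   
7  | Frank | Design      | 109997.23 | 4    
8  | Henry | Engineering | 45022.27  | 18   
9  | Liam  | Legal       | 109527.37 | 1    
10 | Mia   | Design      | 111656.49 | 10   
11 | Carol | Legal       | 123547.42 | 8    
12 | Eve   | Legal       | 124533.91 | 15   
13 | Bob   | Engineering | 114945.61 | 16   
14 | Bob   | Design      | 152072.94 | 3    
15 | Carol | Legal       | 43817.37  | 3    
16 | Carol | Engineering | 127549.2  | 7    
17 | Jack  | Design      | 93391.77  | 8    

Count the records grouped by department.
SELECT department, COUNT(*) as count
FROM employees
GROUP BY department

Result:
  Design: 7
  Engineering: 5
  Legal: 5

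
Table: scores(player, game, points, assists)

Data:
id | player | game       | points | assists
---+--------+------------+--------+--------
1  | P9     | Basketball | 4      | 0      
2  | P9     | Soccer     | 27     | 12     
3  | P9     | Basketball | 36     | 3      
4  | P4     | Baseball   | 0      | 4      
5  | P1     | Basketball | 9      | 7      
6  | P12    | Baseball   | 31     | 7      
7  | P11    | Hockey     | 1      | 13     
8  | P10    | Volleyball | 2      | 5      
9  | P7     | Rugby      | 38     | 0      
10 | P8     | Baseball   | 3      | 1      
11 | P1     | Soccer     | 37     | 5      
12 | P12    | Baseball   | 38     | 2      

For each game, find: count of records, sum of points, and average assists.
SELECT game,
       COUNT(*) as cnt,
       SUM(points) as total_points,
       AVG(assists) as avg_assists
FROM scores
GROUP BY game

Result:
  Baseball: 4 records, 72 total points, 3.50 avg assists
  Basketball: 3 records, 49 total points, 3.33 avg assists
  Hockey: 1 records, 1 total points, 13.00 avg assists
  Rugby: 1 records, 38 total points, 0.00 avg assists
  Soccer: 2 records, 64 total points, 8.50 avg assists
  Volleyball: 1 records, 2 total points, 5.00 avg assists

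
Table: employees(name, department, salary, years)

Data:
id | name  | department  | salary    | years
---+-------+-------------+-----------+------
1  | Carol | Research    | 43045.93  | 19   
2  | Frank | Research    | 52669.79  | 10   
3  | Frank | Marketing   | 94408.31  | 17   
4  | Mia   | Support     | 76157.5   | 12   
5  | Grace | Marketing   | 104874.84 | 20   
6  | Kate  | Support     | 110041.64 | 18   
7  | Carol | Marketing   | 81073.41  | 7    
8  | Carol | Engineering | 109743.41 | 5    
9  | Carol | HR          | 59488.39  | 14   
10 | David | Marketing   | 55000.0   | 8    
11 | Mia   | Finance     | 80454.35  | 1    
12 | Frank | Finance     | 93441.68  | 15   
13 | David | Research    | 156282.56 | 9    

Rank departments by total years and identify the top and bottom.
SELECT department, SUM(years)
FROM employees
GROUP BY department
ORDER BY SUM(years)

All groups:
  Engineering: 5
  HR: 14
  Finance: 16
  Support: 30
  Research: 38
  Marketing: 52

Highest: Marketing (52)
Lowest: Engineering (5)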